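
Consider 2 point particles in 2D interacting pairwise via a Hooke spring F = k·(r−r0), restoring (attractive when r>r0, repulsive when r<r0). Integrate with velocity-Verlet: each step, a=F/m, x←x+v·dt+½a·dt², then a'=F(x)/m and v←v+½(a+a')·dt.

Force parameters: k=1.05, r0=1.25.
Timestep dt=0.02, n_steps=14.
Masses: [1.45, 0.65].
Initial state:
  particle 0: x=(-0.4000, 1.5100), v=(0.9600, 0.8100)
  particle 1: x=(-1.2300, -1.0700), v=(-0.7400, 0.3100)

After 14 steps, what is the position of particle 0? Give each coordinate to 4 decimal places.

step 0: x0=(-0.4000, 1.5100) x1=(-1.2300, -1.0700)
step 1: x0=(-0.3809, 1.5260) x1=(-1.2447, -1.0634)
step 2: x0=(-0.3619, 1.5416) x1=(-1.2590, -1.0558)
step 3: x0=(-0.3430, 1.5568) x1=(-1.2730, -1.0473)
step 4: x0=(-0.3243, 1.5715) x1=(-1.2868, -1.0379)
step 5: x0=(-0.3057, 1.5859) x1=(-1.3001, -1.0276)
step 6: x0=(-0.2873, 1.5998) x1=(-1.3131, -1.0164)
step 7: x0=(-0.2691, 1.6133) x1=(-1.3258, -1.0042)
step 8: x0=(-0.2510, 1.6264) x1=(-1.3380, -0.9910)
step 9: x0=(-0.2332, 1.6391) x1=(-1.3499, -0.9769)
step 10: x0=(-0.2155, 1.6513) x1=(-1.3614, -0.9619)
step 11: x0=(-0.1979, 1.6632) x1=(-1.3724, -0.9459)
step 12: x0=(-0.1806, 1.6745) x1=(-1.3830, -0.9290)
step 13: x0=(-0.1635, 1.6855) x1=(-1.3932, -0.9111)
step 14: x0=(-0.1466, 1.6961) x1=(-1.4030, -0.8923)

(-0.1466, 1.6961)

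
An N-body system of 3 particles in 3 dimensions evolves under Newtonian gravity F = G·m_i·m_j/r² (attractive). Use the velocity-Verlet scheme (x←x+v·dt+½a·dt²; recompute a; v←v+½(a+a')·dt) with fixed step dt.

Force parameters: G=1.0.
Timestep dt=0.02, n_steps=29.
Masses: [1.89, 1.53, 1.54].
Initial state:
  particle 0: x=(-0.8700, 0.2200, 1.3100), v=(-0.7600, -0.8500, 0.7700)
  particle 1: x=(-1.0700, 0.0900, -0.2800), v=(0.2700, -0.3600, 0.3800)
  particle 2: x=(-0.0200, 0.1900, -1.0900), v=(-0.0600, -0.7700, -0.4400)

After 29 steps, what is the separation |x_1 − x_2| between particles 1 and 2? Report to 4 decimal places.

1.3376

step 0: x0=(-0.8700, 0.2200, 1.3100) x1=(-1.0700, 0.0900, -0.2800) x2=(-0.0200, 0.1900, -1.0900)
step 1: x0=(-0.8852, 0.2030, 1.3252) x1=(-1.0644, 0.0828, -0.2724) x2=(-0.0214, 0.1746, -1.0986)
step 2: x0=(-0.9004, 0.1860, 1.3402) x1=(-1.0586, 0.0757, -0.2646) x2=(-0.0230, 0.1592, -1.1070)
step 3: x0=(-0.9156, 0.1689, 1.3548) x1=(-1.0524, 0.0686, -0.2569) x2=(-0.0250, 0.1437, -1.1150)
step 4: x0=(-0.9308, 0.1519, 1.3690) x1=(-1.0460, 0.0616, -0.2490) x2=(-0.0272, 0.1282, -1.1226)
step 5: x0=(-0.9459, 0.1348, 1.3830) x1=(-1.0393, 0.0545, -0.2411) x2=(-0.0298, 0.1127, -1.1300)
step 6: x0=(-0.9611, 0.1177, 1.3967) x1=(-1.0323, 0.0475, -0.2331) x2=(-0.0327, 0.0972, -1.1370)
step 7: x0=(-0.9762, 0.1006, 1.4100) x1=(-1.0250, 0.0406, -0.2251) x2=(-0.0358, 0.0817, -1.1437)
step 8: x0=(-0.9913, 0.0835, 1.4231) x1=(-1.0175, 0.0336, -0.2170) x2=(-0.0392, 0.0662, -1.1501)
step 9: x0=(-1.0064, 0.0664, 1.4358) x1=(-1.0098, 0.0267, -0.2089) x2=(-0.0429, 0.0507, -1.1562)
step 10: x0=(-1.0214, 0.0493, 1.4482) x1=(-1.0018, 0.0198, -0.2007) x2=(-0.0469, 0.0351, -1.1619)
step 11: x0=(-1.0364, 0.0321, 1.4604) x1=(-0.9935, 0.0129, -0.1925) x2=(-0.0511, 0.0196, -1.1673)
step 12: x0=(-1.0514, 0.0150, 1.4722) x1=(-0.9851, 0.0060, -0.1843) x2=(-0.0556, 0.0040, -1.1724)
step 13: x0=(-1.0664, -0.0021, 1.4838) x1=(-0.9764, -0.0009, -0.1760) x2=(-0.0603, -0.0115, -1.1772)
step 14: x0=(-1.0813, -0.0193, 1.4950) x1=(-0.9675, -0.0078, -0.1677) x2=(-0.0654, -0.0270, -1.1816)
step 15: x0=(-1.0962, -0.0364, 1.5060) x1=(-0.9584, -0.0147, -0.1593) x2=(-0.0706, -0.0426, -1.1856)
step 16: x0=(-1.1110, -0.0535, 1.5167) x1=(-0.9491, -0.0216, -0.1510) x2=(-0.0761, -0.0581, -1.1894)
step 17: x0=(-1.1258, -0.0706, 1.5271) x1=(-0.9397, -0.0286, -0.1426) x2=(-0.0819, -0.0736, -1.1928)
step 18: x0=(-1.1405, -0.0877, 1.5372) x1=(-0.9300, -0.0355, -0.1343) x2=(-0.0879, -0.0891, -1.1959)
step 19: x0=(-1.1552, -0.1048, 1.5470) x1=(-0.9202, -0.0425, -0.1259) x2=(-0.0942, -0.1046, -1.1986)
step 20: x0=(-1.1698, -0.1219, 1.5565) x1=(-0.9102, -0.0495, -0.1176) x2=(-0.1006, -0.1201, -1.2010)
step 21: x0=(-1.1844, -0.1390, 1.5658) x1=(-0.9000, -0.0565, -0.1092) x2=(-0.1074, -0.1355, -1.2030)
step 22: x0=(-1.1989, -0.1561, 1.5748) x1=(-0.8897, -0.0636, -0.1009) x2=(-0.1143, -0.1510, -1.2047)
step 23: x0=(-1.2133, -0.1732, 1.5836) x1=(-0.8792, -0.0707, -0.0925) x2=(-0.1215, -0.1664, -1.2060)
step 24: x0=(-1.2277, -0.1902, 1.5920) x1=(-0.8686, -0.0778, -0.0843) x2=(-0.1288, -0.1818, -1.2070)
step 25: x0=(-1.2420, -0.2073, 1.6002) x1=(-0.8579, -0.0850, -0.0760) x2=(-0.1364, -0.1972, -1.2076)
step 26: x0=(-1.2562, -0.2243, 1.6081) x1=(-0.8470, -0.0922, -0.0678) x2=(-0.1442, -0.2125, -1.2078)
step 27: x0=(-1.2704, -0.2413, 1.6158) x1=(-0.8361, -0.0995, -0.0596) x2=(-0.1522, -0.2278, -1.2077)
step 28: x0=(-1.2845, -0.2583, 1.6232) x1=(-0.8250, -0.1068, -0.0515) x2=(-0.1605, -0.2431, -1.2072)
step 29: x0=(-1.2985, -0.2753, 1.6304) x1=(-0.8138, -0.1142, -0.0434) x2=(-0.1689, -0.2583, -1.2064)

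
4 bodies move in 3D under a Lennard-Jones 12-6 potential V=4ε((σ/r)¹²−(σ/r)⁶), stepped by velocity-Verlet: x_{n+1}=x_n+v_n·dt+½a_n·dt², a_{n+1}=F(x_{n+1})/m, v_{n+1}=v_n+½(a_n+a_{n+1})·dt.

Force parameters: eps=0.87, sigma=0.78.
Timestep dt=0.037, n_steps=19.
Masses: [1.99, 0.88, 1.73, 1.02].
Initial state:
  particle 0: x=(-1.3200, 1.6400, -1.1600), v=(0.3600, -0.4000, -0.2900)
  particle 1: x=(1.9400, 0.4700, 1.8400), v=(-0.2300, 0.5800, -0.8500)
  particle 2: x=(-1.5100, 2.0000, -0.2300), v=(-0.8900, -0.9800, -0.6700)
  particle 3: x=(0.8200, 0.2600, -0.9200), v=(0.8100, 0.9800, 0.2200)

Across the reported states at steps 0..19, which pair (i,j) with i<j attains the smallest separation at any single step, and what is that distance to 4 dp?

step 0: x0=(-1.3200, 1.6400, -1.1600) x1=(1.9400, 0.4700, 1.8400) x2=(-1.5100, 2.0000, -0.2300) x3=(0.8200, 0.2600, -0.9200)
step 1: x0=(-1.3068, 1.6255, -1.1699) x1=(1.9315, 0.4915, 1.8085) x2=(-1.5427, 1.9634, -0.2557) x3=(0.8500, 0.2963, -0.9119)
step 2: x0=(-1.2941, 1.6116, -1.1783) x1=(1.9230, 0.5129, 1.7771) x2=(-1.5750, 1.9261, -0.2832) x3=(0.8799, 0.3325, -0.9037)
step 3: x0=(-1.2818, 1.5983, -1.1850) x1=(1.9145, 0.5344, 1.7456) x2=(-1.6067, 1.8881, -0.3127) x3=(0.9099, 0.3688, -0.8956)
step 4: x0=(-1.2702, 1.5855, -1.1900) x1=(1.9059, 0.5558, 1.7142) x2=(-1.6376, 1.8495, -0.3440) x3=(0.9398, 0.4051, -0.8874)
step 5: x0=(-1.2593, 1.5732, -1.1935) x1=(1.8974, 0.5773, 1.6827) x2=(-1.6678, 1.8104, -0.3772) x3=(0.9697, 0.4414, -0.8793)
step 6: x0=(-1.2491, 1.5613, -1.1954) x1=(1.8889, 0.5988, 1.6512) x2=(-1.6971, 1.7707, -0.4121) x3=(0.9997, 0.4777, -0.8711)
step 7: x0=(-1.2397, 1.5499, -1.1960) x1=(1.8804, 0.6202, 1.6197) x2=(-1.7255, 1.7306, -0.4486) x3=(1.0296, 0.5140, -0.8629)
step 8: x0=(-1.2309, 1.5386, -1.1955) x1=(1.8719, 0.6417, 1.5882) x2=(-1.7531, 1.6902, -0.4862) x3=(1.0595, 0.5503, -0.8548)
step 9: x0=(-1.2227, 1.5275, -1.1943) x1=(1.8633, 0.6631, 1.5567) x2=(-1.7802, 1.6497, -0.5247) x3=(1.0894, 0.5866, -0.8466)
step 10: x0=(-1.2146, 1.5164, -1.1930) x1=(1.8548, 0.6846, 1.5252) x2=(-1.8070, 1.6091, -0.5633) x3=(1.1193, 0.6229, -0.8384)
step 11: x0=(-1.2062, 1.5053, -1.1920) x1=(1.8462, 0.7061, 1.4937) x2=(-1.8342, 1.5686, -0.6016) x3=(1.1491, 0.6592, -0.8302)
step 12: x0=(-1.1973, 1.4942, -1.1914) x1=(1.8377, 0.7275, 1.4622) x2=(-1.8620, 1.5281, -0.6394) x3=(1.1790, 0.6956, -0.8220)
step 13: x0=(-1.1879, 1.4830, -1.1913) x1=(1.8292, 0.7490, 1.4306) x2=(-1.8904, 1.4876, -0.6767) x3=(1.2089, 0.7319, -0.8138)
step 14: x0=(-1.1782, 1.4718, -1.1914) x1=(1.8206, 0.7704, 1.3990) x2=(-1.9190, 1.4472, -0.7137) x3=(1.2387, 0.7682, -0.8056)
step 15: x0=(-1.1688, 1.4606, -1.1912) x1=(1.8120, 0.7919, 1.3674) x2=(-1.9473, 1.4068, -0.7510) x3=(1.2686, 0.8045, -0.7973)
step 16: x0=(-1.1602, 1.4493, -1.1907) x1=(1.8035, 0.8133, 1.3358) x2=(-1.9747, 1.3664, -0.7888) x3=(1.2984, 0.8409, -0.7890)
step 17: x0=(-1.1527, 1.4379, -1.1895) x1=(1.7949, 0.8348, 1.3042) x2=(-2.0008, 1.3262, -0.8272) x3=(1.3283, 0.8772, -0.7807)
step 18: x0=(-1.1468, 1.4263, -1.1877) x1=(1.7863, 0.8563, 1.2725) x2=(-2.0251, 1.2861, -0.8664) x3=(1.3581, 0.9136, -0.7724)
step 19: x0=(-1.1425, 1.4145, -1.1853) x1=(1.7777, 0.8777, 1.2407) x2=(-2.0476, 1.2464, -0.9063) x3=(1.3879, 0.9499, -0.7640)

pair (0,2), distance 0.8642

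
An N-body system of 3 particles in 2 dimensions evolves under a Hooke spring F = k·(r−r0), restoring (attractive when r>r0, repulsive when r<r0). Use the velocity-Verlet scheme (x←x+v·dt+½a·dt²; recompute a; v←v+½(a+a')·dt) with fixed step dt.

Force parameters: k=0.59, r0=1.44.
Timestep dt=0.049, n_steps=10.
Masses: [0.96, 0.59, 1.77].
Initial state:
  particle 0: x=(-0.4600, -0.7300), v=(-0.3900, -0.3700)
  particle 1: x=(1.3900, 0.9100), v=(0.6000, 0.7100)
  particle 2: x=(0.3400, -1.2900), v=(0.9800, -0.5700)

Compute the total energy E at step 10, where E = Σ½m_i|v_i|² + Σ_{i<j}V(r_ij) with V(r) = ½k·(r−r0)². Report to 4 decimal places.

2.2030

step 0: x0=(-0.4600, -0.7300) x1=(1.3900, 0.9100) x2=(0.3400, -1.2900)
step 1: x0=(-0.4788, -0.7474) x1=(1.4180, 0.9429) x2=(0.3883, -1.3177)
step 2: x0=(-0.4969, -0.7635) x1=(1.4429, 0.9717) x2=(0.4373, -1.3448)
step 3: x0=(-0.5142, -0.7781) x1=(1.4647, 0.9963) x2=(0.4868, -1.3712)
step 4: x0=(-0.5304, -0.7913) x1=(1.4833, 1.0165) x2=(0.5369, -1.3969)
step 5: x0=(-0.5456, -0.8031) x1=(1.4987, 1.0320) x2=(0.5875, -1.4219)
step 6: x0=(-0.5595, -0.8135) x1=(1.5107, 1.0428) x2=(0.6384, -1.4460)
step 7: x0=(-0.5720, -0.8225) x1=(1.5194, 1.0488) x2=(0.6898, -1.4692)
step 8: x0=(-0.5831, -0.8302) x1=(1.5247, 1.0498) x2=(0.7415, -1.4916)
step 9: x0=(-0.5926, -0.8365) x1=(1.5267, 1.0457) x2=(0.7934, -1.5130)
step 10: x0=(-0.6004, -0.8416) x1=(1.5254, 1.0367) x2=(0.8456, -1.5334)
step 0 velocities: v0=(-0.3900, -0.3700) v1=(0.6000, 0.7100) v2=(0.9800, -0.5700)
step 0: KE=1.5311, PE=0.6714, E=2.2025
step 10 velocities: v0=(-0.1415, -0.0899) v1=(-0.0604, -0.2365) v2=(1.0654, -0.4064)
step 10: KE=1.1817, PE=1.0213, E=2.2030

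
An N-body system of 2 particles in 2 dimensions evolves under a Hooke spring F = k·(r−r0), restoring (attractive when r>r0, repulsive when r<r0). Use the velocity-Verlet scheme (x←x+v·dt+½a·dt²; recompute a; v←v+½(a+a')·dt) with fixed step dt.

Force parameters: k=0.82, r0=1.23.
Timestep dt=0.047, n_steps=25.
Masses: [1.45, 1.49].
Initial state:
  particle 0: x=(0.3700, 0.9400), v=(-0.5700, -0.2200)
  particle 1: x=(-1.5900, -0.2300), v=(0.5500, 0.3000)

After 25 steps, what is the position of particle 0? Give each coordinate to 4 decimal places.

(-0.4609, 0.5846)

step 0: x0=(0.3700, 0.9400) x1=(-1.5900, -0.2300)
step 1: x0=(0.3426, 0.9293) x1=(-1.5636, -0.2156)
step 2: x0=(0.3142, 0.9180) x1=(-1.5362, -0.2005)
step 3: x0=(0.2848, 0.9061) x1=(-1.5078, -0.1849)
step 4: x0=(0.2545, 0.8936) x1=(-1.4785, -0.1687)
step 5: x0=(0.2233, 0.8806) x1=(-1.4483, -0.1520)
step 6: x0=(0.1913, 0.8671) x1=(-1.4174, -0.1348)
step 7: x0=(0.1586, 0.8532) x1=(-1.3858, -0.1172)
step 8: x0=(0.1253, 0.8389) x1=(-1.3536, -0.0993)
step 9: x0=(0.0914, 0.8242) x1=(-1.3209, -0.0810)
step 10: x0=(0.0571, 0.8092) x1=(-1.2877, -0.0623)
step 11: x0=(0.0224, 0.7940) x1=(-1.2541, -0.0435)
step 12: x0=(-0.0126, 0.7786) x1=(-1.2203, -0.0244)
step 13: x0=(-0.0479, 0.7630) x1=(-1.1862, -0.0052)
step 14: x0=(-0.0833, 0.7473) x1=(-1.1519, 0.0141)
step 15: x0=(-0.1188, 0.7316) x1=(-1.1176, 0.0334)
step 16: x0=(-0.1543, 0.7158) x1=(-1.0833, 0.0527)
step 17: x0=(-0.1896, 0.7002) x1=(-1.0491, 0.0720)
step 18: x0=(-0.2249, 0.6846) x1=(-1.0151, 0.0912)
step 19: x0=(-0.2598, 0.6693) x1=(-0.9813, 0.1102)
step 20: x0=(-0.2945, 0.6542) x1=(-0.9478, 0.1289)
step 21: x0=(-0.3287, 0.6394) x1=(-0.9146, 0.1473)
step 22: x0=(-0.3626, 0.6250) x1=(-0.8819, 0.1654)
step 23: x0=(-0.3959, 0.6110) x1=(-0.8497, 0.1831)
step 24: x0=(-0.4287, 0.5975) x1=(-0.8181, 0.2002)
step 25: x0=(-0.4609, 0.5846) x1=(-0.7870, 0.2168)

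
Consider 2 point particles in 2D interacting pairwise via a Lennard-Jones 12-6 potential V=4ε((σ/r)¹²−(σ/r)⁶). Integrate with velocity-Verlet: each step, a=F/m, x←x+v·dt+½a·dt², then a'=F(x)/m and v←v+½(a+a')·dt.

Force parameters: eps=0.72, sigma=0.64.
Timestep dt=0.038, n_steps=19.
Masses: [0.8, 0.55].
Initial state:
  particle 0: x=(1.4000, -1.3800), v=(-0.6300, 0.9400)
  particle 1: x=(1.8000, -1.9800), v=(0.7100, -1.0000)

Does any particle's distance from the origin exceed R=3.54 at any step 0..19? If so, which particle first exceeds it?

no

step 0: x0=(1.4000, -1.3800) x1=(1.8000, -1.9800)
step 1: x0=(1.3762, -1.3445) x1=(1.8268, -2.0177)
step 2: x0=(1.3551, -1.3130) x1=(1.8497, -2.0496)
step 3: x0=(1.3359, -1.2844) x1=(1.8697, -2.0772)
step 4: x0=(1.3181, -1.2578) x1=(1.8878, -2.1019)
step 5: x0=(1.3012, -1.2326) x1=(1.9045, -2.1246)
step 6: x0=(1.2850, -1.2084) x1=(1.9202, -2.1459)
step 7: x0=(1.2692, -1.1848) x1=(1.9353, -2.1662)
step 8: x0=(1.2538, -1.1618) x1=(1.9499, -2.1857)
step 9: x0=(1.2387, -1.1391) x1=(1.9641, -2.2047)
step 10: x0=(1.2237, -1.1168) x1=(1.9780, -2.2233)
step 11: x0=(1.2089, -1.0946) x1=(1.9917, -2.2415)
step 12: x0=(1.1943, -1.0727) x1=(2.0052, -2.2595)
step 13: x0=(1.1797, -1.0509) x1=(2.0185, -2.2773)
step 14: x0=(1.1652, -1.0292) x1=(2.0318, -2.2949)
step 15: x0=(1.1507, -1.0075) x1=(2.0450, -2.3124)
step 16: x0=(1.1363, -0.9860) x1=(2.0581, -2.3298)
step 17: x0=(1.1219, -0.9645) x1=(2.0711, -2.3472)
step 18: x0=(1.1076, -0.9430) x1=(2.0841, -2.3644)
step 19: x0=(1.0933, -0.9216) x1=(2.0971, -2.3816)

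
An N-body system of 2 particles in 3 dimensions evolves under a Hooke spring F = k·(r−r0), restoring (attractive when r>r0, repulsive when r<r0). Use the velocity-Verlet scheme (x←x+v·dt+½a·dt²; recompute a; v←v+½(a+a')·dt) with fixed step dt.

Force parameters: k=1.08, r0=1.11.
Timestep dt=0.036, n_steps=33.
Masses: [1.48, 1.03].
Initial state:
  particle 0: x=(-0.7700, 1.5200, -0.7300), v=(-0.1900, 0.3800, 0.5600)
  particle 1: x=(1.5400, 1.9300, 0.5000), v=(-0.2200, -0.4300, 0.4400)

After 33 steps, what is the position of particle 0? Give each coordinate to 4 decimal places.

step 0: x0=(-0.7700, 1.5200, -0.7300) x1=(1.5400, 1.9300, 0.5000)
step 1: x0=(-0.7762, 1.5338, -0.7095) x1=(1.5312, 1.9144, 0.5154)
step 2: x0=(-0.7811, 1.5478, -0.6883) x1=(1.5205, 1.8984, 0.5297)
step 3: x0=(-0.7848, 1.5620, -0.6665) x1=(1.5081, 1.8822, 0.5432)
step 4: x0=(-0.7873, 1.5764, -0.6440) x1=(1.4938, 1.8657, 0.5557)
step 5: x0=(-0.7885, 1.5909, -0.6209) x1=(1.4778, 1.8490, 0.5672)
step 6: x0=(-0.7885, 1.6055, -0.5971) x1=(1.4600, 1.8321, 0.5779)
step 7: x0=(-0.7872, 1.6203, -0.5727) x1=(1.4405, 1.8151, 0.5876)
step 8: x0=(-0.7848, 1.6352, -0.5477) x1=(1.4193, 1.7979, 0.5965)
step 9: x0=(-0.7813, 1.6502, -0.5220) x1=(1.3965, 1.7805, 0.6044)
step 10: x0=(-0.7766, 1.6652, -0.4958) x1=(1.3720, 1.7631, 0.6116)
step 11: x0=(-0.7708, 1.6803, -0.4691) x1=(1.3460, 1.7456, 0.6179)
step 12: x0=(-0.7640, 1.6954, -0.4417) x1=(1.3184, 1.7280, 0.6235)
step 13: x0=(-0.7561, 1.7106, -0.4139) x1=(1.2893, 1.7105, 0.6283)
step 14: x0=(-0.7472, 1.7257, -0.3855) x1=(1.2588, 1.6929, 0.6323)
step 15: x0=(-0.7374, 1.7408, -0.3567) x1=(1.2269, 1.6753, 0.6357)
step 16: x0=(-0.7266, 1.7559, -0.3274) x1=(1.1937, 1.6578, 0.6384)
step 17: x0=(-0.7150, 1.7710, -0.2976) x1=(1.1592, 1.6404, 0.6405)
step 18: x0=(-0.7025, 1.7860, -0.2675) x1=(1.1236, 1.6230, 0.6419)
step 19: x0=(-0.6892, 1.8009, -0.2369) x1=(1.0868, 1.6058, 0.6428)
step 20: x0=(-0.6752, 1.8157, -0.2060) x1=(1.0489, 1.5886, 0.6432)
step 21: x0=(-0.6605, 1.8305, -0.1747) x1=(1.0100, 1.5716, 0.6430)
step 22: x0=(-0.6452, 1.8451, -0.1431) x1=(0.9702, 1.5548, 0.6424)
step 23: x0=(-0.6292, 1.8596, -0.1112) x1=(0.9295, 1.5380, 0.6414)
step 24: x0=(-0.6127, 1.8741, -0.0791) x1=(0.8881, 1.5215, 0.6401)
step 25: x0=(-0.5958, 1.8884, -0.0467) x1=(0.8459, 1.5051, 0.6383)
step 26: x0=(-0.5783, 1.9026, -0.0141) x1=(0.8031, 1.4889, 0.6363)
step 27: x0=(-0.5605, 1.9166, 0.0187) x1=(0.7598, 1.4728, 0.6340)
step 28: x0=(-0.5424, 1.9306, 0.0516) x1=(0.7159, 1.4570, 0.6315)
step 29: x0=(-0.5239, 1.9445, 0.0847) x1=(0.6717, 1.4412, 0.6288)
step 30: x0=(-0.5052, 1.9582, 0.1179) x1=(0.6271, 1.4256, 0.6260)
step 31: x0=(-0.4864, 1.9719, 0.1511) x1=(0.5822, 1.4102, 0.6230)
step 32: x0=(-0.4673, 1.9855, 0.1844) x1=(0.5372, 1.3948, 0.6199)
step 33: x0=(-0.4482, 1.9990, 0.2178) x1=(0.4919, 1.3796, 0.6168)

(-0.4482, 1.9990, 0.2178)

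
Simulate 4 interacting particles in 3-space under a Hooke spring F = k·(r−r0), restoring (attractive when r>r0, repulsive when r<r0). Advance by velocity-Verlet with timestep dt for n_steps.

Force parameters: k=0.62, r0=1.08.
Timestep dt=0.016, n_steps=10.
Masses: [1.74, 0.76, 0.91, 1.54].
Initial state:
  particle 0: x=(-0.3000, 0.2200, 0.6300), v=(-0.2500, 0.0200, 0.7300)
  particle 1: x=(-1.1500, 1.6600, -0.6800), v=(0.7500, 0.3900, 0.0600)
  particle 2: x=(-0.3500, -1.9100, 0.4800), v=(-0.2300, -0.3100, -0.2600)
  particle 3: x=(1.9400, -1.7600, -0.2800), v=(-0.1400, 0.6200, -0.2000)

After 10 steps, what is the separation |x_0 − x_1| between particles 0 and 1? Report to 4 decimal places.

2.1128

step 0: x0=(-0.3000, 0.2200, 0.6300) x1=(-1.1500, 1.6600, -0.6800) x2=(-0.3500, -1.9100, 0.4800) x3=(1.9400, -1.7600, -0.2800)
step 1: x0=(-0.3040, 0.2202, 0.6416) x1=(-1.1376, 1.6656, -0.6789) x2=(-0.3536, -1.9146, 0.4757) x3=(1.9375, -1.7499, -0.2832)
step 2: x0=(-0.3078, 0.2203, 0.6531) x1=(-1.1246, 1.6700, -0.6773) x2=(-0.3571, -1.9186, 0.4713) x3=(1.9345, -1.7394, -0.2863)
step 3: x0=(-0.3116, 0.2203, 0.6645) x1=(-1.1109, 1.6732, -0.6754) x2=(-0.3605, -1.9220, 0.4666) x3=(1.9309, -1.7285, -0.2893)
step 4: x0=(-0.3152, 0.2201, 0.6757) x1=(-1.0965, 1.6751, -0.6732) x2=(-0.3637, -1.9246, 0.4617) x3=(1.9268, -1.7172, -0.2922)
step 5: x0=(-0.3188, 0.2197, 0.6869) x1=(-1.0814, 1.6758, -0.6706) x2=(-0.3668, -1.9267, 0.4567) x3=(1.9223, -1.7055, -0.2951)
step 6: x0=(-0.3223, 0.2192, 0.6978) x1=(-1.0656, 1.6753, -0.6675) x2=(-0.3698, -1.9280, 0.4514) x3=(1.9171, -1.6934, -0.2978)
step 7: x0=(-0.3257, 0.2186, 0.7087) x1=(-1.0492, 1.6735, -0.6642) x2=(-0.3726, -1.9287, 0.4460) x3=(1.9115, -1.6810, -0.3005)
step 8: x0=(-0.3290, 0.2178, 0.7194) x1=(-1.0322, 1.6705, -0.6604) x2=(-0.3753, -1.9288, 0.4403) x3=(1.9054, -1.6682, -0.3032)
step 9: x0=(-0.3321, 0.2169, 0.7300) x1=(-1.0145, 1.6663, -0.6564) x2=(-0.3778, -1.9281, 0.4345) x3=(1.8987, -1.6550, -0.3057)
step 10: x0=(-0.3352, 0.2158, 0.7405) x1=(-0.9962, 1.6609, -0.6519) x2=(-0.3802, -1.9268, 0.4285) x3=(1.8916, -1.6415, -0.3081)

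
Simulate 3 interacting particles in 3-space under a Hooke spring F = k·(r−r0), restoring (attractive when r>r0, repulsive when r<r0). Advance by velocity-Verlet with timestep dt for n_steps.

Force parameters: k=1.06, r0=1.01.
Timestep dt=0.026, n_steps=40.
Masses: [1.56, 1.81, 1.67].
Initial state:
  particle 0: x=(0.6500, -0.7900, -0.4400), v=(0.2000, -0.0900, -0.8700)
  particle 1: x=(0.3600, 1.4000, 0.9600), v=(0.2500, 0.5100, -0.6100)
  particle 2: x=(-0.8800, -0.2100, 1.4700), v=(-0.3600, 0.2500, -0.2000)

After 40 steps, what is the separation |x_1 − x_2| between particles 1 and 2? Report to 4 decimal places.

step 0: x0=(0.6500, -0.7900, -0.4400) x1=(0.3600, 1.4000, 0.9600) x2=(-0.8800, -0.2100, 1.4700)
step 1: x0=(0.6549, -0.7920, -0.4622) x1=(0.3664, 1.4128, 0.9440) x2=(-0.8890, -0.2034, 1.4645)
step 2: x0=(0.6594, -0.7931, -0.4834) x1=(0.3726, 1.4248, 0.9278) x2=(-0.8974, -0.1966, 1.4584)
step 3: x0=(0.6633, -0.7935, -0.5037) x1=(0.3787, 1.4359, 0.9114) x2=(-0.9050, -0.1896, 1.4516)
step 4: x0=(0.6667, -0.7931, -0.5230) x1=(0.3845, 1.4461, 0.8947) x2=(-0.9120, -0.1823, 1.4443)
step 5: x0=(0.6696, -0.7918, -0.5414) x1=(0.3901, 1.4554, 0.8778) x2=(-0.9182, -0.1749, 1.4363)
step 6: x0=(0.6720, -0.7897, -0.5588) x1=(0.3955, 1.4638, 0.8606) x2=(-0.9238, -0.1672, 1.4276)
step 7: x0=(0.6738, -0.7869, -0.5753) x1=(0.4007, 1.4713, 0.8432) x2=(-0.9286, -0.1594, 1.4183)
step 8: x0=(0.6751, -0.7832, -0.5908) x1=(0.4057, 1.4778, 0.8256) x2=(-0.9326, -0.1513, 1.4083)
step 9: x0=(0.6758, -0.7786, -0.6053) x1=(0.4105, 1.4835, 0.8078) x2=(-0.9360, -0.1430, 1.3977)
step 10: x0=(0.6761, -0.7733, -0.6188) x1=(0.4150, 1.4883, 0.7898) x2=(-0.9386, -0.1345, 1.3864)
step 11: x0=(0.6758, -0.7671, -0.6314) x1=(0.4194, 1.4922, 0.7715) x2=(-0.9404, -0.1258, 1.3744)
step 12: x0=(0.6749, -0.7601, -0.6430) x1=(0.4235, 1.4952, 0.7530) x2=(-0.9415, -0.1169, 1.3617)
step 13: x0=(0.6736, -0.7522, -0.6536) x1=(0.4273, 1.4973, 0.7343) x2=(-0.9419, -0.1078, 1.3484)
step 14: x0=(0.6717, -0.7436, -0.6632) x1=(0.4310, 1.4984, 0.7154) x2=(-0.9415, -0.0985, 1.3344)
step 15: x0=(0.6692, -0.7341, -0.6719) x1=(0.4344, 1.4987, 0.6963) x2=(-0.9404, -0.0890, 1.3197)
step 16: x0=(0.6663, -0.7238, -0.6797) x1=(0.4375, 1.4981, 0.6769) x2=(-0.9385, -0.0793, 1.3044)
step 17: x0=(0.6628, -0.7127, -0.6865) x1=(0.4404, 1.4967, 0.6574) x2=(-0.9359, -0.0694, 1.2884)
step 18: x0=(0.6588, -0.7008, -0.6924) x1=(0.4431, 1.4944, 0.6377) x2=(-0.9326, -0.0593, 1.2717)
step 19: x0=(0.6543, -0.6881, -0.6973) x1=(0.4456, 1.4912, 0.6178) x2=(-0.9285, -0.0490, 1.2543)
step 20: x0=(0.6493, -0.6746, -0.7013) x1=(0.4478, 1.4871, 0.5978) x2=(-0.9237, -0.0385, 1.2363)
step 21: x0=(0.6438, -0.6603, -0.7045) x1=(0.4498, 1.4823, 0.5775) x2=(-0.9181, -0.0279, 1.2177)
step 22: x0=(0.6379, -0.6453, -0.7067) x1=(0.4515, 1.4766, 0.5571) x2=(-0.9119, -0.0171, 1.1984)
step 23: x0=(0.6314, -0.6295, -0.7081) x1=(0.4530, 1.4701, 0.5365) x2=(-0.9049, -0.0061, 1.1785)
step 24: x0=(0.6245, -0.6130, -0.7086) x1=(0.4542, 1.4628, 0.5158) x2=(-0.8973, 0.0051, 1.1579)
step 25: x0=(0.6171, -0.5958, -0.7083) x1=(0.4552, 1.4547, 0.4949) x2=(-0.8889, 0.0164, 1.1367)
step 26: x0=(0.6093, -0.5778, -0.7072) x1=(0.4560, 1.4459, 0.4739) x2=(-0.8799, 0.0279, 1.1149)
step 27: x0=(0.6010, -0.5592, -0.7053) x1=(0.4566, 1.4363, 0.4527) x2=(-0.8702, 0.0395, 1.0926)
step 28: x0=(0.5923, -0.5399, -0.7026) x1=(0.4569, 1.4260, 0.4314) x2=(-0.8599, 0.0513, 1.0696)
step 29: x0=(0.5832, -0.5199, -0.6991) x1=(0.4570, 1.4150, 0.4100) x2=(-0.8489, 0.0633, 1.0461)
step 30: x0=(0.5737, -0.4993, -0.6949) x1=(0.4568, 1.4034, 0.3885) x2=(-0.8373, 0.0754, 1.0220)
step 31: x0=(0.5637, -0.4781, -0.6900) x1=(0.4564, 1.3910, 0.3668) x2=(-0.8251, 0.0876, 0.9973)
step 32: x0=(0.5534, -0.4562, -0.6844) x1=(0.4559, 1.3781, 0.3451) x2=(-0.8123, 0.0999, 0.9722)
step 33: x0=(0.5428, -0.4338, -0.6781) x1=(0.4551, 1.3645, 0.3232) x2=(-0.7990, 0.1124, 0.9465)
step 34: x0=(0.5318, -0.4109, -0.6713) x1=(0.4540, 1.3503, 0.3013) x2=(-0.7850, 0.1250, 0.9203)
step 35: x0=(0.5204, -0.3874, -0.6638) x1=(0.4528, 1.3355, 0.2793) x2=(-0.7706, 0.1378, 0.8936)
step 36: x0=(0.5087, -0.3634, -0.6557) x1=(0.4514, 1.3202, 0.2572) x2=(-0.7556, 0.1506, 0.8665)
step 37: x0=(0.4968, -0.3389, -0.6471) x1=(0.4498, 1.3044, 0.2350) x2=(-0.7401, 0.1636, 0.8390)
step 38: x0=(0.4845, -0.3139, -0.6379) x1=(0.4480, 1.2881, 0.2128) x2=(-0.7241, 0.1766, 0.8110)
step 39: x0=(0.4720, -0.2886, -0.6283) x1=(0.4460, 1.2714, 0.1905) x2=(-0.7077, 0.1897, 0.7826)
step 40: x0=(0.4592, -0.2628, -0.6182) x1=(0.4438, 1.2542, 0.1682) x2=(-0.6909, 0.2030, 0.7538)

1.6539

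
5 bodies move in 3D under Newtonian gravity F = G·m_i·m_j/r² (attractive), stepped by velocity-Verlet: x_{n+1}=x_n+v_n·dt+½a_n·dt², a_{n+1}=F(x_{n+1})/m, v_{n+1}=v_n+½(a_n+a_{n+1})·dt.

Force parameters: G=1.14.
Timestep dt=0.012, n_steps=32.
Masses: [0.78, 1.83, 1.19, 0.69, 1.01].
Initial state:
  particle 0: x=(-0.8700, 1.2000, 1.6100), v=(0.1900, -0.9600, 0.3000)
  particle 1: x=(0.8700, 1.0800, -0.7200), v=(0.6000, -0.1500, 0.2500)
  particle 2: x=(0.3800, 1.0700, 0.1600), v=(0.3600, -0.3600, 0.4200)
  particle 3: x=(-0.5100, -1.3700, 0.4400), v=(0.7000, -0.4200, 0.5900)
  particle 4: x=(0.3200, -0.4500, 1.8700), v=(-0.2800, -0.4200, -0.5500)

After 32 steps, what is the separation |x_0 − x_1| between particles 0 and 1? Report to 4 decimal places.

2.8550

step 0: x0=(-0.8700, 1.2000, 1.6100) x1=(0.8700, 1.0800, -0.7200) x2=(0.3800, 1.0700, 0.1600) x3=(-0.5100, -1.3700, 0.4400) x4=(0.3200, -0.4500, 1.8700)
step 1: x0=(-0.8677, 1.1885, 1.6136) x1=(0.8771, 1.0782, -0.7169) x2=(0.3844, 1.0657, 0.1649) x3=(-0.5016, -1.3750, 0.4471) x4=(0.3166, -0.4550, 1.8634)
step 2: x0=(-0.8653, 1.1769, 1.6171) x1=(0.8842, 1.0764, -0.7136) x2=(0.3889, 1.0613, 0.1697) x3=(-0.4931, -1.3799, 0.4542) x4=(0.3132, -0.4600, 1.8566)
step 3: x0=(-0.8628, 1.1652, 1.6205) x1=(0.8911, 1.0745, -0.7101) x2=(0.3935, 1.0569, 0.1742) x3=(-0.4846, -1.3847, 0.4614) x4=(0.3098, -0.4649, 1.8498)
step 4: x0=(-0.8602, 1.1535, 1.6238) x1=(0.8979, 1.0726, -0.7064) x2=(0.3982, 1.0525, 0.1785) x3=(-0.4761, -1.3894, 0.4685) x4=(0.3064, -0.4698, 1.8429)
step 5: x0=(-0.8576, 1.1418, 1.6271) x1=(0.9046, 1.0707, -0.7025) x2=(0.4030, 1.0480, 0.1826) x3=(-0.4675, -1.3941, 0.4757) x4=(0.3029, -0.4746, 1.8360)
step 6: x0=(-0.8549, 1.1300, 1.6304) x1=(0.9112, 1.0688, -0.6984) x2=(0.4080, 1.0435, 0.1866) x3=(-0.4588, -1.3986, 0.4830) x4=(0.2994, -0.4793, 1.8289)
step 7: x0=(-0.8521, 1.1181, 1.6335) x1=(0.9177, 1.0669, -0.6942) x2=(0.4130, 1.0390, 0.1903) x3=(-0.4501, -1.4030, 0.4902) x4=(0.2959, -0.4840, 1.8217)
step 8: x0=(-0.8492, 1.1063, 1.6366) x1=(0.9240, 1.0649, -0.6897) x2=(0.4182, 1.0345, 0.1938) x3=(-0.4414, -1.4074, 0.4975) x4=(0.2923, -0.4887, 1.8145)
step 9: x0=(-0.8462, 1.0943, 1.6396) x1=(0.9303, 1.0629, -0.6850) x2=(0.4235, 1.0299, 0.1971) x3=(-0.4327, -1.4117, 0.5048) x4=(0.2888, -0.4933, 1.8072)
step 10: x0=(-0.8431, 1.0823, 1.6425) x1=(0.9364, 1.0609, -0.6801) x2=(0.4289, 1.0253, 0.2003) x3=(-0.4238, -1.4158, 0.5122) x4=(0.2852, -0.4979, 1.7998)
step 11: x0=(-0.8400, 1.0703, 1.6454) x1=(0.9425, 1.0589, -0.6751) x2=(0.4344, 1.0207, 0.2032) x3=(-0.4150, -1.4199, 0.5196) x4=(0.2815, -0.5024, 1.7923)
step 12: x0=(-0.8368, 1.0582, 1.6482) x1=(0.9484, 1.0568, -0.6698) x2=(0.4400, 1.0160, 0.2059) x3=(-0.4061, -1.4238, 0.5270) x4=(0.2779, -0.5068, 1.7847)
step 13: x0=(-0.8334, 1.0460, 1.6509) x1=(0.9542, 1.0547, -0.6644) x2=(0.4458, 1.0113, 0.2085) x3=(-0.3972, -1.4277, 0.5344) x4=(0.2742, -0.5112, 1.7770)
step 14: x0=(-0.8300, 1.0338, 1.6536) x1=(0.9599, 1.0526, -0.6587) x2=(0.4516, 1.0066, 0.2108) x3=(-0.3882, -1.4315, 0.5419) x4=(0.2705, -0.5156, 1.7693)
step 15: x0=(-0.8266, 1.0216, 1.6562) x1=(0.9654, 1.0504, -0.6529) x2=(0.4576, 1.0019, 0.2129) x3=(-0.3791, -1.4351, 0.5495) x4=(0.2668, -0.5199, 1.7614)
step 16: x0=(-0.8230, 1.0093, 1.6587) x1=(0.9709, 1.0482, -0.6468) x2=(0.4637, 0.9971, 0.2148) x3=(-0.3701, -1.4387, 0.5570) x4=(0.2630, -0.5241, 1.7535)
step 17: x0=(-0.8193, 0.9969, 1.6611) x1=(0.9762, 1.0460, -0.6406) x2=(0.4699, 0.9923, 0.2166) x3=(-0.3609, -1.4421, 0.5646) x4=(0.2593, -0.5283, 1.7455)
step 18: x0=(-0.8156, 0.9845, 1.6635) x1=(0.9815, 1.0438, -0.6341) x2=(0.4763, 0.9875, 0.2181) x3=(-0.3518, -1.4455, 0.5722) x4=(0.2555, -0.5324, 1.7374)
step 19: x0=(-0.8118, 0.9721, 1.6658) x1=(0.9866, 1.0415, -0.6275) x2=(0.4827, 0.9827, 0.2194) x3=(-0.3426, -1.4487, 0.5799) x4=(0.2516, -0.5365, 1.7292)
step 20: x0=(-0.8079, 0.9596, 1.6681) x1=(0.9915, 1.0392, -0.6206) x2=(0.4893, 0.9778, 0.2204) x3=(-0.3333, -1.4519, 0.5876) x4=(0.2478, -0.5405, 1.7209)
step 21: x0=(-0.8039, 0.9470, 1.6702) x1=(0.9964, 1.0369, -0.6136) x2=(0.4960, 0.9730, 0.2213) x3=(-0.3240, -1.4549, 0.5953) x4=(0.2439, -0.5445, 1.7125)
step 22: x0=(-0.7998, 0.9344, 1.6723) x1=(1.0011, 1.0345, -0.6063) x2=(0.5029, 0.9681, 0.2220) x3=(-0.3147, -1.4578, 0.6031) x4=(0.2400, -0.5484, 1.7040)
step 23: x0=(-0.7956, 0.9217, 1.6743) x1=(1.0057, 1.0321, -0.5988) x2=(0.5099, 0.9631, 0.2224) x3=(-0.3053, -1.4606, 0.6109) x4=(0.2361, -0.5523, 1.6954)
step 24: x0=(-0.7913, 0.9090, 1.6763) x1=(1.0102, 1.0297, -0.5911) x2=(0.5170, 0.9582, 0.2226) x3=(-0.2959, -1.4633, 0.6188) x4=(0.2321, -0.5561, 1.6867)
step 25: x0=(-0.7870, 0.8962, 1.6782) x1=(1.0145, 1.0272, -0.5832) x2=(0.5242, 0.9532, 0.2226) x3=(-0.2864, -1.4659, 0.6267) x4=(0.2282, -0.5599, 1.6780)
step 26: x0=(-0.7825, 0.8834, 1.6800) x1=(1.0187, 1.0247, -0.5751) x2=(0.5316, 0.9483, 0.2224) x3=(-0.2769, -1.4684, 0.6347) x4=(0.2242, -0.5636, 1.6691)
step 27: x0=(-0.7780, 0.8705, 1.6817) x1=(1.0228, 1.0221, -0.5667) x2=(0.5392, 0.9433, 0.2219) x3=(-0.2673, -1.4707, 0.6427) x4=(0.2201, -0.5672, 1.6601)
step 28: x0=(-0.7734, 0.8576, 1.6834) x1=(1.0268, 1.0195, -0.5582) x2=(0.5469, 0.9383, 0.2211) x3=(-0.2577, -1.4730, 0.6507) x4=(0.2161, -0.5708, 1.6511)
step 29: x0=(-0.7687, 0.8446, 1.6850) x1=(1.0305, 1.0168, -0.5494) x2=(0.5547, 0.9333, 0.2201) x3=(-0.2480, -1.4751, 0.6588) x4=(0.2120, -0.5744, 1.6419)
step 30: x0=(-0.7639, 0.8315, 1.6865) x1=(1.0342, 1.0142, -0.5403) x2=(0.5627, 0.9282, 0.2189) x3=(-0.2383, -1.4771, 0.6670) x4=(0.2079, -0.5779, 1.6327)
step 31: x0=(-0.7590, 0.8184, 1.6879) x1=(1.0377, 1.0114, -0.5311) x2=(0.5709, 0.9232, 0.2174) x3=(-0.2286, -1.4789, 0.6751) x4=(0.2038, -0.5813, 1.6233)
step 32: x0=(-0.7540, 0.8052, 1.6893) x1=(1.0410, 1.0086, -0.5216) x2=(0.5792, 0.9181, 0.2156) x3=(-0.2188, -1.4806, 0.6834) x4=(0.1996, -0.5847, 1.6139)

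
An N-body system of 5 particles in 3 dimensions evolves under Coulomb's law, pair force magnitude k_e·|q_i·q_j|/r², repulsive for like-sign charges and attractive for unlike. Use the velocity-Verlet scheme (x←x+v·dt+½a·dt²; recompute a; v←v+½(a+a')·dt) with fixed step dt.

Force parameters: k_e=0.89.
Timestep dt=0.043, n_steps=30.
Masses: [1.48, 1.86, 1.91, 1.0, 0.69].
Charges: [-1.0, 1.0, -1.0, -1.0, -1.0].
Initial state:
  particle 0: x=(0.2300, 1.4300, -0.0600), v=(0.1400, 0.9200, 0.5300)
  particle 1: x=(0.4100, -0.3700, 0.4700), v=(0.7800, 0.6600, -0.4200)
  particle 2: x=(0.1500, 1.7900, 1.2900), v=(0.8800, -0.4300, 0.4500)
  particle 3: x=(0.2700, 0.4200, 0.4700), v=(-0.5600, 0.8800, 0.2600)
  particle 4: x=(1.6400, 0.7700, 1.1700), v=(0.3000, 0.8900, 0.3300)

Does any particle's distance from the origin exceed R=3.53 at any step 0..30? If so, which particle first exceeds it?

no

step 0: x0=(0.2300, 1.4300, -0.0600) x1=(0.4100, -0.3700, 0.4700) x2=(0.1500, 1.7900, 1.2900) x3=(0.2700, 0.4200, 0.4700) x4=(1.6400, 0.7700, 1.1700)
step 1: x0=(0.2359, 1.4698, -0.0377) x1=(0.4435, -0.3407, 0.4520) x2=(0.1877, 1.7717, 1.3096) x3=(0.2459, 0.4557, 0.4812) x4=(1.6536, 0.8078, 1.1844)
step 2: x0=(0.2417, 1.5100, -0.0165) x1=(0.4768, -0.3095, 0.4341) x2=(0.2252, 1.7538, 1.3298) x3=(0.2219, 0.4871, 0.4922) x4=(1.6686, 0.8448, 1.1993)
step 3: x0=(0.2474, 1.5506, 0.0037) x1=(0.5098, -0.2766, 0.4165) x2=(0.2624, 1.7363, 1.3507) x3=(0.1980, 0.5145, 0.5029) x4=(1.6850, 0.8809, 1.2145)
step 4: x0=(0.2529, 1.5917, 0.0228) x1=(0.5426, -0.2419, 0.3991) x2=(0.2994, 1.7192, 1.3721) x3=(0.1744, 0.5380, 0.5133) x4=(1.7028, 0.9160, 1.2301)
step 5: x0=(0.2583, 1.6333, 0.0408) x1=(0.5749, -0.2057, 0.3820) x2=(0.3362, 1.7025, 1.3943) x3=(0.1510, 0.5576, 0.5233) x4=(1.7222, 0.9503, 1.2460)
step 6: x0=(0.2635, 1.6754, 0.0578) x1=(0.6068, -0.1679, 0.3652) x2=(0.3728, 1.6861, 1.4170) x3=(0.1280, 0.5737, 0.5327) x4=(1.7430, 0.9836, 1.2621)
step 7: x0=(0.2687, 1.7179, 0.0738) x1=(0.6382, -0.1287, 0.3489) x2=(0.4093, 1.6700, 1.4405) x3=(0.1054, 0.5863, 0.5415) x4=(1.7653, 1.0160, 1.2784)
step 8: x0=(0.2738, 1.7610, 0.0889) x1=(0.6690, -0.0881, 0.3329) x2=(0.4455, 1.6543, 1.4646) x3=(0.0832, 0.5957, 0.5496) x4=(1.7892, 1.0475, 1.2948)
step 9: x0=(0.2788, 1.8045, 0.1030) x1=(0.6993, -0.0461, 0.3174) x2=(0.4815, 1.6388, 1.4893) x3=(0.0614, 0.6020, 0.5570) x4=(1.8146, 1.0781, 1.3114)
step 10: x0=(0.2837, 1.8484, 0.1162) x1=(0.7290, -0.0029, 0.3024) x2=(0.5174, 1.6235, 1.5147) x3=(0.0402, 0.6055, 0.5635) x4=(1.8416, 1.1078, 1.3280)
step 11: x0=(0.2885, 1.8929, 0.1286) x1=(0.7581, 0.0415, 0.2879) x2=(0.5531, 1.6084, 1.5406) x3=(0.0195, 0.6064, 0.5692) x4=(1.8702, 1.1366, 1.3446)
step 12: x0=(0.2932, 1.9377, 0.1401) x1=(0.7865, 0.0869, 0.2739) x2=(0.5887, 1.5935, 1.5671) x3=(-0.0007, 0.6049, 0.5741) x4=(1.9004, 1.1646, 1.3612)
step 13: x0=(0.2978, 1.9830, 0.1509) x1=(0.8143, 0.1334, 0.2605) x2=(0.6240, 1.5787, 1.5942) x3=(-0.0203, 0.6012, 0.5781) x4=(1.9322, 1.1918, 1.3777)
step 14: x0=(0.3024, 2.0286, 0.1611) x1=(0.8414, 0.1808, 0.2476) x2=(0.6592, 1.5640, 1.6217) x3=(-0.0393, 0.5955, 0.5813) x4=(1.9656, 1.2183, 1.3940)
step 15: x0=(0.3068, 2.0747, 0.1705) x1=(0.8678, 0.2291, 0.2353) x2=(0.6942, 1.5494, 1.6497) x3=(-0.0577, 0.5880, 0.5835) x4=(2.0006, 1.2440, 1.4102)
step 16: x0=(0.3112, 2.1210, 0.1794) x1=(0.8936, 0.2782, 0.2236) x2=(0.7290, 1.5348, 1.6782) x3=(-0.0755, 0.5790, 0.5850) x4=(2.0372, 1.2690, 1.4262)
step 17: x0=(0.3155, 2.1677, 0.1876) x1=(0.9187, 0.3279, 0.2124) x2=(0.7637, 1.5202, 1.7070) x3=(-0.0927, 0.5686, 0.5856) x4=(2.0754, 1.2934, 1.4420)
step 18: x0=(0.3198, 2.2148, 0.1954) x1=(0.9432, 0.3784, 0.2018) x2=(0.7981, 1.5056, 1.7362) x3=(-0.1094, 0.5569, 0.5854) x4=(2.1152, 1.3173, 1.4575)
step 19: x0=(0.3240, 2.2620, 0.2026) x1=(0.9672, 0.4294, 0.1918) x2=(0.8322, 1.4910, 1.7658) x3=(-0.1255, 0.5442, 0.5845) x4=(2.1565, 1.3406, 1.4727)
step 20: x0=(0.3281, 2.3096, 0.2094) x1=(0.9905, 0.4809, 0.1824) x2=(0.8662, 1.4763, 1.7956) x3=(-0.1411, 0.5305, 0.5828) x4=(2.1993, 1.3635, 1.4875)
step 21: x0=(0.3322, 2.3574, 0.2157) x1=(1.0134, 0.5329, 0.1735) x2=(0.9000, 1.4616, 1.8258) x3=(-0.1562, 0.5160, 0.5804) x4=(2.2435, 1.3859, 1.5020)
step 22: x0=(0.3362, 2.4053, 0.2217) x1=(1.0357, 0.5854, 0.1652) x2=(0.9335, 1.4468, 1.8562) x3=(-0.1709, 0.5008, 0.5774) x4=(2.2892, 1.4080, 1.5161)
step 23: x0=(0.3402, 2.4535, 0.2272) x1=(1.0575, 0.6382, 0.1574) x2=(0.9668, 1.4318, 1.8868) x3=(-0.1851, 0.4850, 0.5738) x4=(2.3363, 1.4297, 1.5298)
step 24: x0=(0.3441, 2.5019, 0.2324) x1=(1.0790, 0.6913, 0.1501) x2=(1.0000, 1.4168, 1.9176) x3=(-0.1990, 0.4687, 0.5696) x4=(2.3847, 1.4512, 1.5431)
step 25: x0=(0.3480, 2.5504, 0.2373) x1=(1.1000, 0.7448, 0.1434) x2=(1.0328, 1.4017, 1.9486) x3=(-0.2126, 0.4519, 0.5649) x4=(2.4343, 1.4725, 1.5560)
step 26: x0=(0.3519, 2.5991, 0.2419) x1=(1.1206, 0.7985, 0.1372) x2=(1.0655, 1.3865, 1.9797) x3=(-0.2258, 0.4347, 0.5596) x4=(2.4852, 1.4935, 1.5684)
step 27: x0=(0.3558, 2.6478, 0.2462) x1=(1.1408, 0.8525, 0.1315) x2=(1.0980, 1.3712, 2.0110) x3=(-0.2388, 0.4172, 0.5539) x4=(2.5372, 1.5145, 1.5805)
step 28: x0=(0.3597, 2.6967, 0.2502) x1=(1.1608, 0.9067, 0.1263) x2=(1.1303, 1.3557, 2.0425) x3=(-0.2516, 0.3994, 0.5477) x4=(2.5903, 1.5353, 1.5920)
step 29: x0=(0.3635, 2.7457, 0.2539) x1=(1.1804, 0.9611, 0.1215) x2=(1.1624, 1.3402, 2.0740) x3=(-0.2641, 0.3814, 0.5412) x4=(2.6444, 1.5560, 1.6031)
step 30: x0=(0.3674, 2.7947, 0.2575) x1=(1.1998, 1.0157, 0.1172) x2=(1.1943, 1.3245, 2.1057) x3=(-0.2765, 0.3632, 0.5342) x4=(2.6995, 1.5768, 1.6138)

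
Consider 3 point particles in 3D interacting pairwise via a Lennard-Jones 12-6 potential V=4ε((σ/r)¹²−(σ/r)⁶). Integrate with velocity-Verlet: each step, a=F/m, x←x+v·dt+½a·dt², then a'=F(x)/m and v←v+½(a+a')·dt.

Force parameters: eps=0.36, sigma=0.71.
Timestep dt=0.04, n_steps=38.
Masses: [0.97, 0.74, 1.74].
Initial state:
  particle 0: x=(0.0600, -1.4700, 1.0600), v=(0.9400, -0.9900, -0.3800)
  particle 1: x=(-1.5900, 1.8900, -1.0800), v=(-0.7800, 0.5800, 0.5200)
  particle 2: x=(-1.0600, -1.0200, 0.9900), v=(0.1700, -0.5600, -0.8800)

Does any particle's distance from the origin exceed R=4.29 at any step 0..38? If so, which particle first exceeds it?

no

step 0: x0=(0.0600, -1.4700, 1.0600) x1=(-1.5900, 1.8900, -1.0800) x2=(-1.0600, -1.0200, 0.9900)
step 1: x0=(0.0974, -1.5095, 1.0448) x1=(-1.6212, 1.9132, -1.0592) x2=(-1.0531, -1.0424, 0.9548)
step 2: x0=(0.1344, -1.5489, 1.0295) x1=(-1.6524, 1.9364, -1.0384) x2=(-1.0460, -1.0650, 0.9196)
step 3: x0=(0.1712, -1.5882, 1.0143) x1=(-1.6836, 1.9596, -1.0176) x2=(-1.0387, -1.0876, 0.8845)
step 4: x0=(0.2078, -1.6273, 0.9990) x1=(-1.7148, 1.9828, -0.9968) x2=(-1.0313, -1.1102, 0.8493)
step 5: x0=(0.2441, -1.6664, 0.9837) x1=(-1.7460, 2.0060, -0.9760) x2=(-1.0238, -1.1329, 0.8142)
step 6: x0=(0.2803, -1.7054, 0.9683) x1=(-1.7772, 2.0292, -0.9552) x2=(-1.0162, -1.1556, 0.7791)
step 7: x0=(0.3163, -1.7444, 0.9530) x1=(-1.8084, 2.0524, -0.9344) x2=(-1.0086, -1.1784, 0.7439)
step 8: x0=(0.3523, -1.7833, 0.9376) x1=(-1.8396, 2.0756, -0.9136) x2=(-1.0008, -1.2011, 0.7088)
step 9: x0=(0.3881, -1.8222, 0.9222) x1=(-1.8708, 2.0988, -0.8928) x2=(-0.9931, -1.2240, 0.6737)
step 10: x0=(0.4238, -1.8610, 0.9068) x1=(-1.9020, 2.1220, -0.8720) x2=(-0.9852, -1.2468, 0.6387)
step 11: x0=(0.4595, -1.8998, 0.8914) x1=(-1.9332, 2.1452, -0.8512) x2=(-0.9773, -1.2696, 0.6036)
step 12: x0=(0.4951, -1.9386, 0.8760) x1=(-1.9644, 2.1684, -0.8304) x2=(-0.9694, -1.2925, 0.5685)
step 13: x0=(0.5307, -1.9773, 0.8605) x1=(-1.9956, 2.1916, -0.8096) x2=(-0.9615, -1.3154, 0.5334)
step 14: x0=(0.5662, -2.0160, 0.8451) x1=(-2.0268, 2.2148, -0.7888) x2=(-0.9535, -1.3382, 0.4984)
step 15: x0=(0.6017, -2.0548, 0.8296) x1=(-2.0580, 2.2380, -0.7680) x2=(-0.9456, -1.3611, 0.4633)
step 16: x0=(0.6371, -2.0934, 0.8141) x1=(-2.0892, 2.2612, -0.7472) x2=(-0.9375, -1.3840, 0.4283)
step 17: x0=(0.6725, -2.1321, 0.7986) x1=(-2.1204, 2.2844, -0.7264) x2=(-0.9295, -1.4070, 0.3932)
step 18: x0=(0.7079, -2.1708, 0.7832) x1=(-2.1516, 2.3076, -0.7056) x2=(-0.9215, -1.4299, 0.3582)
step 19: x0=(0.7433, -2.2095, 0.7677) x1=(-2.1828, 2.3308, -0.6848) x2=(-0.9134, -1.4528, 0.3232)
step 20: x0=(0.7786, -2.2481, 0.7522) x1=(-2.2140, 2.3540, -0.6640) x2=(-0.9054, -1.4757, 0.2881)
step 21: x0=(0.8139, -2.2868, 0.7367) x1=(-2.2452, 2.3771, -0.6432) x2=(-0.8973, -1.4987, 0.2531)
step 22: x0=(0.8492, -2.3254, 0.7212) x1=(-2.2764, 2.4003, -0.6224) x2=(-0.8892, -1.5216, 0.2181)
step 23: x0=(0.8845, -2.3640, 0.7057) x1=(-2.3076, 2.4235, -0.6016) x2=(-0.8812, -1.5445, 0.1830)
step 24: x0=(0.9198, -2.4026, 0.6902) x1=(-2.3388, 2.4467, -0.5808) x2=(-0.8731, -1.5675, 0.1480)
step 25: x0=(0.9551, -2.4413, 0.6746) x1=(-2.3700, 2.4699, -0.5600) x2=(-0.8650, -1.5904, 0.1130)
step 26: x0=(0.9903, -2.4799, 0.6591) x1=(-2.4012, 2.4931, -0.5392) x2=(-0.8569, -1.6134, 0.0780)
step 27: x0=(1.0256, -2.5185, 0.6436) x1=(-2.4324, 2.5163, -0.5184) x2=(-0.8488, -1.6363, 0.0429)
step 28: x0=(1.0608, -2.5571, 0.6281) x1=(-2.4636, 2.5395, -0.4976) x2=(-0.8406, -1.6593, 0.0079)
step 29: x0=(1.0961, -2.5957, 0.6125) x1=(-2.4948, 2.5627, -0.4768) x2=(-0.8325, -1.6822, -0.0271)
step 30: x0=(1.1313, -2.6343, 0.5970) x1=(-2.5260, 2.5859, -0.4560) x2=(-0.8244, -1.7052, -0.0621)
step 31: x0=(1.1665, -2.6729, 0.5815) x1=(-2.5572, 2.6091, -0.4351) x2=(-0.8163, -1.7281, -0.0971)
step 32: x0=(1.2018, -2.7115, 0.5660) x1=(-2.5884, 2.6323, -0.4143) x2=(-0.8082, -1.7511, -0.1322)
step 33: x0=(1.2370, -2.7501, 0.5504) x1=(-2.6196, 2.6555, -0.3935) x2=(-0.8000, -1.7740, -0.1672)
step 34: x0=(1.2722, -2.7887, 0.5349) x1=(-2.6508, 2.6787, -0.3727) x2=(-0.7919, -1.7970, -0.2022)
step 35: x0=(1.3074, -2.8273, 0.5194) x1=(-2.6820, 2.7019, -0.3519) x2=(-0.7838, -1.8200, -0.2372)
step 36: x0=(1.3426, -2.8659, 0.5038) x1=(-2.7132, 2.7251, -0.3311) x2=(-0.7757, -1.8429, -0.2722)
step 37: x0=(1.3778, -2.9045, 0.4883) x1=(-2.7444, 2.7483, -0.3103) x2=(-0.7675, -1.8659, -0.3072)
step 38: x0=(1.4131, -2.9430, 0.4728) x1=(-2.7756, 2.7715, -0.2895) x2=(-0.7594, -1.8888, -0.3422)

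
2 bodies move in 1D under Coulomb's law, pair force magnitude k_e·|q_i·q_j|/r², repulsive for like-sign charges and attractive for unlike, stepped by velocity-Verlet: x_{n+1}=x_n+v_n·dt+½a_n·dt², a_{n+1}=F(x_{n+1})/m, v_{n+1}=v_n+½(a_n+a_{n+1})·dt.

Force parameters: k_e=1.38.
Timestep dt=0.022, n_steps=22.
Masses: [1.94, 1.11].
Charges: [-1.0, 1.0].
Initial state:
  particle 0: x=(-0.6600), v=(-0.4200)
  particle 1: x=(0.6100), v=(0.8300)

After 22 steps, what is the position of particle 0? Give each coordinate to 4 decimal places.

step 0: x0=(-0.6600) x1=(0.6100)
step 1: x0=(-0.6691) x1=(0.6281)
step 2: x0=(-0.6781) x1=(0.6458)
step 3: x0=(-0.6868) x1=(0.6632)
step 4: x0=(-0.6953) x1=(0.6802)
step 5: x0=(-0.7037) x1=(0.6969)
step 6: x0=(-0.7119) x1=(0.7133)
step 7: x0=(-0.7199) x1=(0.7295)
step 8: x0=(-0.7278) x1=(0.7453)
step 9: x0=(-0.7354) x1=(0.7609)
step 10: x0=(-0.7430) x1=(0.7761)
step 11: x0=(-0.7504) x1=(0.7912)
step 12: x0=(-0.7576) x1=(0.8060)
step 13: x0=(-0.7647) x1=(0.8205)
step 14: x0=(-0.7717) x1=(0.8348)
step 15: x0=(-0.7785) x1=(0.8488)
step 16: x0=(-0.7852) x1=(0.8627)
step 17: x0=(-0.7918) x1=(0.8763)
step 18: x0=(-0.7983) x1=(0.8897)
step 19: x0=(-0.8046) x1=(0.9028)
step 20: x0=(-0.8108) x1=(0.9158)
step 21: x0=(-0.8169) x1=(0.9286)
step 22: x0=(-0.8229) x1=(0.9412)

(-0.8229)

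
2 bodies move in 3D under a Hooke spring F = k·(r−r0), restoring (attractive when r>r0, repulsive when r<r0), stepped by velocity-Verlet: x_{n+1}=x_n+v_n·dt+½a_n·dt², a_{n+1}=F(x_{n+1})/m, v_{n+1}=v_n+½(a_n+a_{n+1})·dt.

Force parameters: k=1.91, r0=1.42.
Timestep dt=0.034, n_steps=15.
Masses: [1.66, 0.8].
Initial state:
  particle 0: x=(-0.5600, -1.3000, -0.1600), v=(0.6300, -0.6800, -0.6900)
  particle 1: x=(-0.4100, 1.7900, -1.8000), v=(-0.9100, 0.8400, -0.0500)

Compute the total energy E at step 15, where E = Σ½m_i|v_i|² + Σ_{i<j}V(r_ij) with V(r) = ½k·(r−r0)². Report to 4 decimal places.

5.8593

step 0: x0=(-0.5600, -1.3000, -0.1600) x1=(-0.4100, 1.7900, -1.8000)
step 1: x0=(-0.5385, -1.3219, -0.1841) x1=(-0.4411, 1.8160, -1.8004)
step 2: x0=(-0.5170, -1.3413, -0.2095) x1=(-0.4723, 1.8369, -1.7980)
step 3: x0=(-0.4954, -1.3582, -0.2362) x1=(-0.5036, 1.8525, -1.7931)
step 4: x0=(-0.4738, -1.3725, -0.2641) x1=(-0.5349, 1.8627, -1.7856)
step 5: x0=(-0.4522, -1.3842, -0.2932) x1=(-0.5661, 1.8676, -1.7755)
step 6: x0=(-0.4308, -1.3933, -0.3235) x1=(-0.5970, 1.8670, -1.7630)
step 7: x0=(-0.4095, -1.3997, -0.3550) x1=(-0.6278, 1.8611, -1.7481)
step 8: x0=(-0.3884, -1.4036, -0.3876) x1=(-0.6581, 1.8497, -1.7308)
step 9: x0=(-0.3674, -1.4049, -0.4212) x1=(-0.6880, 1.8330, -1.7114)
step 10: x0=(-0.3468, -1.4036, -0.4559) x1=(-0.7174, 1.8109, -1.6898)
step 11: x0=(-0.3264, -1.3998, -0.4915) x1=(-0.7462, 1.7836, -1.6662)
step 12: x0=(-0.3063, -1.3936, -0.5281) x1=(-0.7743, 1.7512, -1.6408)
step 13: x0=(-0.2866, -1.3849, -0.5655) x1=(-0.8017, 1.7138, -1.6135)
step 14: x0=(-0.2673, -1.3739, -0.6037) x1=(-0.8282, 1.6715, -1.5846)
step 15: x0=(-0.2484, -1.3605, -0.6426) x1=(-0.8539, 1.6244, -1.5542)
step 0 velocities: v0=(0.6300, -0.6800, -0.6900) v1=(-0.9100, 0.8400, -0.0500)
step 0: KE=1.7229, PE=4.1375, E=5.8604
step 15 velocities: v0=(0.5488, 0.4241, -1.1551) v1=(-0.7415, -1.4509, 0.9151)
step 15: KE=2.9037, PE=2.9556, E=5.8593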